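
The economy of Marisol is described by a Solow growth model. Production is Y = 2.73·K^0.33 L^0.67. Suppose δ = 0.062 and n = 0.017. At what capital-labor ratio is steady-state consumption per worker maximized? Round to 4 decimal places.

k_gold ≈ 37.8169

The effective depreciation rate is n + δ = 0.017 + 0.062 = 0.079.
Golden rule sets MPK = n+δ: 0.33·2.73·k^(0.33−1) = 0.079, so k_gold = (0.33·2.73/0.079)^(1/0.67) ≈ 37.8169.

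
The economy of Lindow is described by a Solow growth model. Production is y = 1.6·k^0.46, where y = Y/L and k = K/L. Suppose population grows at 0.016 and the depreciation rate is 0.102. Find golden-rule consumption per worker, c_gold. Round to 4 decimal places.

c_gold ≈ 4.1090

The effective depreciation rate is n + δ = 0.016 + 0.102 = 0.118.
Setting f'(k) = n+δ gives 0.46·1.6·k^(0.46−1) = 0.118, hence k_gold = (0.46·1.6/0.118)^(1/0.54) ≈ 29.6630.
y_gold = 1.6·29.6630^0.46 ≈ 7.6092.
c_gold = y_gold − (n+δ)·k_gold = 7.6092 − 0.118·29.6630 ≈ 4.1090.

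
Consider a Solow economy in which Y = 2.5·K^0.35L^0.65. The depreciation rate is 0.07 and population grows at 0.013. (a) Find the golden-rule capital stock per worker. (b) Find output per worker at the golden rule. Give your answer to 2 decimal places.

The effective depreciation rate is n + δ = 0.013 + 0.07 = 0.083.
Golden rule sets MPK = n+δ: 0.35·2.5·k^(0.35−1) = 0.083, so k_gold = (0.35·2.5/0.083)^(1/0.65) ≈ 37.4747.
y_gold = 2.5·37.4747^0.35 ≈ 8.8869.

(a) k_gold ≈ 37.47; (b) y_gold ≈ 8.89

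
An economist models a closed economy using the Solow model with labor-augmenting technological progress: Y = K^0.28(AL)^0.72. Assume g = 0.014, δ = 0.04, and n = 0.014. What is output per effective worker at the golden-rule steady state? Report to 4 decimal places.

Break-even investment rate: n + g + δ = 0.014 + 0.014 + 0.04 = 0.068.
Setting f'(k) = n+g+δ gives 0.28·k^(0.28−1) = 0.068, hence k_gold = (0.28/0.068)^(1/0.72) ≈ 7.1397.
Output: y_gold = k_gold^0.28 = 7.1397^0.28 ≈ 1.7339.

y_gold ≈ 1.7339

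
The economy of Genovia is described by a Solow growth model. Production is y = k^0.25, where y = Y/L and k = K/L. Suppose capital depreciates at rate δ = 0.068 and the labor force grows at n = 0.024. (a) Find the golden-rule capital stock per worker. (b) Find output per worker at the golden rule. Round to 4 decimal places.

n + δ = 0.024 + 0.068 = 0.092.
At the golden rule the marginal product of capital equals n+δ: 0.25·k^(0.25−1) = 0.092. Solving, k_gold = (0.25/0.092)^(1/0.75) ≈ 3.7920.
y_gold = 3.7920^0.25 ≈ 1.3955.

(a) k_gold ≈ 3.7920; (b) y_gold ≈ 1.3955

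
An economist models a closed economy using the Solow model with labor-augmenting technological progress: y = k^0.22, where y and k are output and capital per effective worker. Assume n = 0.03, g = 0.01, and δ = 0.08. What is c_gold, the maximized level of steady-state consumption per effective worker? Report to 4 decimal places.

Capital per effective worker breaks even when investment replaces (n + g + δ)·k; here n + g + δ = 0.12.
Setting f'(k) = n+g+δ gives 0.22·k^(0.22−1) = 0.12, hence k_gold = (0.22/0.12)^(1/0.78) ≈ 2.1751.
y_gold = 2.1751^0.22 ≈ 1.1864.
c_gold = y_gold − (n+g+δ)·k_gold = 1.1864 − 0.12·2.1751 ≈ 0.9254.

c_gold ≈ 0.9254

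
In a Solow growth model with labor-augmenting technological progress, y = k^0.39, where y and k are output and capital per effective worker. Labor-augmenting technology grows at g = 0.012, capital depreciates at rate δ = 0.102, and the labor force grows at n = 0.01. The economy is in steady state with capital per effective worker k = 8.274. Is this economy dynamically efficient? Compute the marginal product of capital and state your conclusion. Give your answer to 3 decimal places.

dynamically inefficient; MPK ≈ 0.107

Capital per effective worker breaks even when investment replaces (n + g + δ)·k; here n + g + δ = 0.124.
MPK = 0.39·k^(0.39−1) = 0.39·8.274^(-0.61) ≈ 0.1075.
MPK < 0.124, so the economy is dynamically inefficient (over-saving).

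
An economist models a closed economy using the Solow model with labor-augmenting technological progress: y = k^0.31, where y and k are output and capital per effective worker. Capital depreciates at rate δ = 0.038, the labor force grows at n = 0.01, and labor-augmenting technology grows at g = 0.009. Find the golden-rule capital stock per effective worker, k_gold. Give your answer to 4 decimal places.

The effective depreciation rate is n + g + δ = 0.01 + 0.009 + 0.038 = 0.057.
Maximizing c = f(k) − (n+g+δ)·k gives f'(k) = n+g+δ, i.e. 0.31·k^(0.31−1) = 0.057, so k_gold = (0.31/0.057)^(1/0.69) ≈ 11.6392.

k_gold ≈ 11.6392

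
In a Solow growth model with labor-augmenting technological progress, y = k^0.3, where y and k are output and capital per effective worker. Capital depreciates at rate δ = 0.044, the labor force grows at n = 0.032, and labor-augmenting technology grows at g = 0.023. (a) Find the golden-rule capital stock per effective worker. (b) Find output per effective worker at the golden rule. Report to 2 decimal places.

(a) k_gold ≈ 4.87; (b) y_gold ≈ 1.61

Break-even investment rate: n + g + δ = 0.032 + 0.023 + 0.044 = 0.099.
At the golden rule the marginal product of capital equals n+g+δ: 0.3·k^(0.3−1) = 0.099. Solving, k_gold = (0.3/0.099)^(1/0.7) ≈ 4.8735.
y_gold = 4.8735^0.3 ≈ 1.6082.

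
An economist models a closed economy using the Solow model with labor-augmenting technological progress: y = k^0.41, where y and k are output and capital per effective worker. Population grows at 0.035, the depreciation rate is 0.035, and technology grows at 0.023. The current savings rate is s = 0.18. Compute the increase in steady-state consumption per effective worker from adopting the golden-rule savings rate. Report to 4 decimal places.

Δc ≈ 0.3567

Capital per effective worker breaks even when investment replaces (n + g + δ)·k; here n + g + δ = 0.093.
Current steady state (s = 0.18): k* = (0.18/0.093)^(1/0.59) ≈ 3.0626, y* = 3.0626^0.41 ≈ 1.5823, c* = (1−0.18)·1.5823 ≈ 1.2975.
Setting f'(k) = n+g+δ gives 0.41·k^(0.41−1) = 0.093, hence k_gold = (0.41/0.093)^(1/0.59) ≈ 12.3605.
y_gold = 12.3605^0.41 ≈ 2.8037, c_gold = y_gold − 0.093·k_gold ≈ 1.6542.
Gain: Δc = 1.6542 − 1.2975 ≈ 0.3567.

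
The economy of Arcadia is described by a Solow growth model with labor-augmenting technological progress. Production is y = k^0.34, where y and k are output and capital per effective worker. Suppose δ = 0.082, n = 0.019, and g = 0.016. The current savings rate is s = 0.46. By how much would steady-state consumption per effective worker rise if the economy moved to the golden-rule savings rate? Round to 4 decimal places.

Δc ≈ 0.0503

The effective depreciation rate is n + g + δ = 0.019 + 0.016 + 0.082 = 0.117.
Current steady state (s = 0.46): k* = (0.46/0.117)^(1/0.66) ≈ 7.9591, y* = 7.9591^0.34 ≈ 2.0244, c* = (1−0.46)·2.0244 ≈ 1.0932.
Maximizing c = f(k) − (n+g+δ)·k gives f'(k) = n+g+δ, i.e. 0.34·k^(0.34−1) = 0.117, so k_gold = (0.34/0.117)^(1/0.66) ≈ 5.0345.
y_gold = 5.0345^0.34 ≈ 1.7325, c_gold = y_gold − 0.117·k_gold ≈ 1.1434.
Gain: Δc = 1.1434 − 1.0932 ≈ 0.0503.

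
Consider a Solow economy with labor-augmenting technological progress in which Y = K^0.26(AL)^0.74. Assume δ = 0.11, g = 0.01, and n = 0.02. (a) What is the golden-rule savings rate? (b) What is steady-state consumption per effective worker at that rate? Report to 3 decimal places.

n + g + δ = 0.02 + 0.01 + 0.11 = 0.14.
For Cobb-Douglas, s_gold equals capital's share: s_gold = 0.26.
Golden rule sets MPK = n+g+δ: 0.26·k^(0.26−1) = 0.14, so k_gold = (0.26/0.14)^(1/0.74) ≈ 2.3084.
y_gold = 2.3084^0.26 ≈ 1.2430; c_gold = (1−0.26)·y_gold ≈ 0.9198.

(a) s_gold = 0.260; (b) c_gold ≈ 0.920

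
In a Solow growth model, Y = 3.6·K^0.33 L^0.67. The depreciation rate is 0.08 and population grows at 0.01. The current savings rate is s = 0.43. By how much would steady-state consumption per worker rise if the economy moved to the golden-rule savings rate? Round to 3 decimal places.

Δc ≈ 0.265

The effective depreciation rate is n + δ = 0.01 + 0.08 = 0.09.
Current steady state (s = 0.43): k* = (0.43·3.6/0.09)^(1/0.67) ≈ 69.8349, y* = 3.6·69.8349^0.33 ≈ 14.6166, c* = (1−0.43)·14.6166 ≈ 8.3315.
At the golden rule the marginal product of capital equals n+δ: 0.33·3.6·k^(0.33−1) = 0.09. Solving, k_gold = (0.33·3.6/0.09)^(1/0.67) ≈ 47.0434.
y_gold = 3.6·47.0434^0.33 ≈ 12.8300, c_gold = y_gold − 0.09·k_gold ≈ 8.5961.
Gain: Δc = 8.5961 − 8.3315 ≈ 0.2646.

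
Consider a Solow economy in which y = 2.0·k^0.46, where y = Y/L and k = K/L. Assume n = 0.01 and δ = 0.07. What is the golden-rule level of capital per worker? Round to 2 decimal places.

n + δ = 0.01 + 0.07 = 0.08.
Golden rule sets MPK = n+δ: 0.46·2.0·k^(0.46−1) = 0.08, so k_gold = (0.46·2.0/0.08)^(1/0.54) ≈ 92.0991.

k_gold ≈ 92.10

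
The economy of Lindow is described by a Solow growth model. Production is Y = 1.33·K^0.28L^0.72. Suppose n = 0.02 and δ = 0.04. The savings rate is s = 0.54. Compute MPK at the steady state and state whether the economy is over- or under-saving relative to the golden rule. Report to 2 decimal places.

Capital per worker breaks even when investment replaces (n + δ)·k; here n + δ = 0.06.
Steady-state k*: s·A·k^0.28 = 0.06·k gives k* = (0.54·1.33/0.06)^(1/0.72) ≈ 31.4306.
MPK = 0.28·1.33·31.4306^(-0.72) ≈ 0.0311.
MPK < n+δ = 0.06, so the economy is dynamically inefficient (over-saving).

over-saving; MPK ≈ 0.03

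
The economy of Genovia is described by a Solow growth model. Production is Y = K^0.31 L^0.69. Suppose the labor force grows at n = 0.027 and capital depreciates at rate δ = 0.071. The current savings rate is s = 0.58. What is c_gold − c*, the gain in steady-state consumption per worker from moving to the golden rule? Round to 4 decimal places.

Break-even investment rate: n + δ = 0.027 + 0.071 = 0.098.
Current steady state (s = 0.58): k* = (0.58/0.098)^(1/0.69) ≈ 13.1563, y* = 13.1563^0.31 ≈ 2.2230, c* = (1−0.58)·2.2230 ≈ 0.9336.
Golden rule sets MPK = n+δ: 0.31·k^(0.31−1) = 0.098, so k_gold = (0.31/0.098)^(1/0.69) ≈ 5.3068.
y_gold = 5.3068^0.31 ≈ 1.6776, c_gold = y_gold − 0.098·k_gold ≈ 1.1576.
Gain: Δc = 1.1576 − 0.9336 ≈ 0.2239.

Δc ≈ 0.2239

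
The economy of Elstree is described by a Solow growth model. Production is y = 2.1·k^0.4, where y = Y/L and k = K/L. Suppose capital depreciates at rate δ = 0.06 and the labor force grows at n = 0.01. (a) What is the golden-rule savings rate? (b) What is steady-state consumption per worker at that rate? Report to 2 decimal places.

(a) s_gold = 0.40; (b) c_gold ≈ 6.60

n + δ = 0.01 + 0.06 = 0.07.
For Cobb-Douglas, s_gold equals capital's share: s_gold = 0.4.
Golden rule sets MPK = n+δ: 0.4·2.1·k^(0.4−1) = 0.07, so k_gold = (0.4·2.1/0.07)^(1/0.6) ≈ 62.8978.
y_gold = 2.1·62.8978^0.4 ≈ 11.0071; c_gold = (1−0.4)·y_gold ≈ 6.6043.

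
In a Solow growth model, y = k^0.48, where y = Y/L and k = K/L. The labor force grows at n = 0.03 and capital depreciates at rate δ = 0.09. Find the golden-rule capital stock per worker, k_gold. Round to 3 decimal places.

k_gold ≈ 14.382

The effective depreciation rate is n + δ = 0.03 + 0.09 = 0.12.
Maximizing c = f(k) − (n+δ)·k gives f'(k) = n+δ, i.e. 0.48·k^(0.48−1) = 0.12, so k_gold = (0.48/0.12)^(1/0.52) ≈ 14.3816.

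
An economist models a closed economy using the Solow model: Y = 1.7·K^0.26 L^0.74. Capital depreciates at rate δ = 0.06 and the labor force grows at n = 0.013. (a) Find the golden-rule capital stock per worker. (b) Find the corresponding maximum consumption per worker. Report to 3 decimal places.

(a) k_gold ≈ 11.400; (b) c_gold ≈ 2.368

Break-even investment rate: n + δ = 0.013 + 0.06 = 0.073.
Golden rule sets MPK = n+δ: 0.26·1.7·k^(0.26−1) = 0.073, so k_gold = (0.26·1.7/0.073)^(1/0.74) ≈ 11.3996.
y_gold = 1.7·11.3996^0.26 ≈ 3.2007; c_gold = y_gold − 0.073·k_gold ≈ 2.3685.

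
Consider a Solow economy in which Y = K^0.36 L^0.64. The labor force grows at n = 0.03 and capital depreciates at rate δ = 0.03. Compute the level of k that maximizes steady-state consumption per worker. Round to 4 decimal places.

n + δ = 0.03 + 0.03 = 0.06.
Golden rule sets MPK = n+δ: 0.36·k^(0.36−1) = 0.06, so k_gold = (0.36/0.06)^(1/0.64) ≈ 16.4385.

k_gold ≈ 16.4385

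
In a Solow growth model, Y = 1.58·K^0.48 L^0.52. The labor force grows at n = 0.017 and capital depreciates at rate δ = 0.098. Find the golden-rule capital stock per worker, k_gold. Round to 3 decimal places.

k_gold ≈ 37.617

The effective depreciation rate is n + δ = 0.017 + 0.098 = 0.115.
Maximizing c = f(k) − (n+δ)·k gives f'(k) = n+δ, i.e. 0.48·1.58·k^(0.48−1) = 0.115, so k_gold = (0.48·1.58/0.115)^(1/0.52) ≈ 37.6171.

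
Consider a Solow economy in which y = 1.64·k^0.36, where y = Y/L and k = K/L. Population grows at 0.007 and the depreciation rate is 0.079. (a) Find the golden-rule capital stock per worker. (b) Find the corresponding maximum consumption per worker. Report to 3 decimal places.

Break-even investment rate: n + δ = 0.007 + 0.079 = 0.086.
Golden rule sets MPK = n+δ: 0.36·1.64·k^(0.36−1) = 0.086, so k_gold = (0.36·1.64/0.086)^(1/0.64) ≈ 20.2891.
y_gold = 1.64·20.2891^0.36 ≈ 4.8468; c_gold = y_gold − 0.086·k_gold ≈ 3.1020.

(a) k_gold ≈ 20.289; (b) c_gold ≈ 3.102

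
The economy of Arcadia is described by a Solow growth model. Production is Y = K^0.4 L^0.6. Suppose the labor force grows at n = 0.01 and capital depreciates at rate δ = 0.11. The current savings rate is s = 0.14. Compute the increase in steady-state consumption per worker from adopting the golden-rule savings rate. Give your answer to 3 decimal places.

Break-even investment rate: n + δ = 0.01 + 0.11 = 0.12.
Current steady state (s = 0.14): k* = (0.14/0.12)^(1/0.6) ≈ 1.2929, y* = 1.2929^0.4 ≈ 1.1082, c* = (1−0.14)·1.1082 ≈ 0.9531.
Setting f'(k) = n+δ gives 0.4·k^(0.4−1) = 0.12, hence k_gold = (0.4/0.12)^(1/0.6) ≈ 7.4381.
y_gold = 7.4381^0.4 ≈ 2.2314, c_gold = y_gold − 0.12·k_gold ≈ 1.3389.
Gain: Δc = 1.3389 − 0.9531 ≈ 0.3858.

Δc ≈ 0.386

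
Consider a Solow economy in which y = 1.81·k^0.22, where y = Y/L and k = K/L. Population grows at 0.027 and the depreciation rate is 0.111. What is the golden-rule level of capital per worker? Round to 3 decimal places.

n + δ = 0.027 + 0.111 = 0.138.
Setting f'(k) = n+δ gives 0.22·1.81·k^(0.22−1) = 0.138, hence k_gold = (0.22·1.81/0.138)^(1/0.78) ≈ 3.8907.

k_gold ≈ 3.891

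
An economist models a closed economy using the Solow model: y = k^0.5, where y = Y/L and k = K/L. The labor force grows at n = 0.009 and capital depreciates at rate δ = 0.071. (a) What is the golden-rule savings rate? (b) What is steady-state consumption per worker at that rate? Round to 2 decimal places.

n + δ = 0.009 + 0.071 = 0.08.
For Cobb-Douglas, s_gold equals capital's share: s_gold = 0.5.
At the golden rule the marginal product of capital equals n+δ: 0.5·k^(0.5−1) = 0.08. Solving, k_gold = (0.5/0.08)^(1/0.5) ≈ 39.0625.
y_gold = 39.0625^0.5 ≈ 6.2500; c_gold = (1−0.5)·y_gold ≈ 3.1250.

(a) s_gold = 0.50; (b) c_gold ≈ 3.12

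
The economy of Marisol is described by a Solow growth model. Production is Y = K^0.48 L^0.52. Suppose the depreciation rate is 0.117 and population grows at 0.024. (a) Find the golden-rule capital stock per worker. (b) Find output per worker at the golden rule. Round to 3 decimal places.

n + δ = 0.024 + 0.117 = 0.141.
Maximizing c = f(k) − (n+δ)·k gives f'(k) = n+δ, i.e. 0.48·k^(0.48−1) = 0.141, so k_gold = (0.48/0.141)^(1/0.52) ≈ 10.5468.
y_gold = 10.5468^0.48 ≈ 3.0981.

(a) k_gold ≈ 10.547; (b) y_gold ≈ 3.098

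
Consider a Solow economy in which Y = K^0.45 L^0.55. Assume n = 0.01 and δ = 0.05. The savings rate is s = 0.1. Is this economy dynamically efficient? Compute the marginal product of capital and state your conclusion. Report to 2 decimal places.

dynamically efficient; MPK ≈ 0.27

n + δ = 0.01 + 0.05 = 0.06.
Steady-state k*: s·k^0.45 = 0.06·k gives k* = (0.1/0.06)^(1/0.55) ≈ 2.5314.
MPK = 0.45·2.5314^(-0.55) ≈ 0.2700.
MPK > n+δ = 0.06, so the economy is dynamically efficient (under-saving).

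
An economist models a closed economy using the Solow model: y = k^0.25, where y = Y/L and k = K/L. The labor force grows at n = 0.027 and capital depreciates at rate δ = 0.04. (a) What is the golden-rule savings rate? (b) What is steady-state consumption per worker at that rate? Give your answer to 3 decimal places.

n + δ = 0.027 + 0.04 = 0.067.
For Cobb-Douglas, s_gold equals capital's share: s_gold = 0.25.
Golden rule sets MPK = n+δ: 0.25·k^(0.25−1) = 0.067, so k_gold = (0.25/0.067)^(1/0.75) ≈ 5.7874.
y_gold = 5.7874^0.25 ≈ 1.5510; c_gold = (1−0.25)·y_gold ≈ 1.1633.

(a) s_gold = 0.250; (b) c_gold ≈ 1.163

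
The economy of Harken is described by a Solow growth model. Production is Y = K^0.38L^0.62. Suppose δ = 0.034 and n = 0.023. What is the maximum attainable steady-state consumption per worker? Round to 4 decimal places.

Capital per worker breaks even when investment replaces (n + δ)·k; here n + δ = 0.057.
Setting f'(k) = n+δ gives 0.38·k^(0.38−1) = 0.057, hence k_gold = (0.38/0.057)^(1/0.62) ≈ 21.3248.
y_gold = 21.3248^0.38 ≈ 3.1987.
c_gold = y_gold − (n+δ)·k_gold = 3.1987 − 0.057·21.3248 ≈ 1.9832.

c_gold ≈ 1.9832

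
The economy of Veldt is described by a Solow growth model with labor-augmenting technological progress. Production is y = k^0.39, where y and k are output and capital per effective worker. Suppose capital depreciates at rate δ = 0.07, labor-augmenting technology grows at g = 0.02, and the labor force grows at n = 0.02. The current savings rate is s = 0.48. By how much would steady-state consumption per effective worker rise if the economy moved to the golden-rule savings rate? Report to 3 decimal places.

Δc ≈ 0.036

n + g + δ = 0.02 + 0.02 + 0.07 = 0.11.
Current steady state (s = 0.48): k* = (0.48/0.11)^(1/0.61) ≈ 11.1926, y* = 11.1926^0.39 ≈ 2.5650, c* = (1−0.48)·2.5650 ≈ 1.3338.
At the golden rule the marginal product of capital equals n+g+δ: 0.39·k^(0.39−1) = 0.11. Solving, k_gold = (0.39/0.11)^(1/0.61) ≈ 7.9635.
y_gold = 7.9635^0.39 ≈ 2.2461, c_gold = y_gold − 0.11·k_gold ≈ 1.3701.
Gain: Δc = 1.3701 − 1.3338 ≈ 0.0363.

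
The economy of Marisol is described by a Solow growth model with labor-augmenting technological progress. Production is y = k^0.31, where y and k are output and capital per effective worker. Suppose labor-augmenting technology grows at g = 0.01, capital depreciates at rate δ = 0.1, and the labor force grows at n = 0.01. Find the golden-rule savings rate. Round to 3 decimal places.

Break-even investment rate: n + g + δ = 0.01 + 0.01 + 0.1 = 0.12.
At the golden rule MPK = n+g+δ, and in any Cobb-Douglas steady state s = (n+g+δ)·k/y = MPK·k/y = capital's share 0.31.

s_gold = 0.310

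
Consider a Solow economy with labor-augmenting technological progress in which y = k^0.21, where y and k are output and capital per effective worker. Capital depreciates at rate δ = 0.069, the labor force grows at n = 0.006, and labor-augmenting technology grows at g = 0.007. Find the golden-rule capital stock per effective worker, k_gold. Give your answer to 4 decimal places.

k_gold ≈ 3.2883

Break-even investment rate: n + g + δ = 0.006 + 0.007 + 0.069 = 0.082.
Setting f'(k) = n+g+δ gives 0.21·k^(0.21−1) = 0.082, hence k_gold = (0.21/0.082)^(1/0.79) ≈ 3.2883.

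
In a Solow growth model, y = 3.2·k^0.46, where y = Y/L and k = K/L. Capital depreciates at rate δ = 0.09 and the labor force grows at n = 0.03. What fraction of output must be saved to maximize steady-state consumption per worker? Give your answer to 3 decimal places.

s_gold = 0.460

n + δ = 0.03 + 0.09 = 0.12.
At the golden rule MPK = n+δ, and in any Cobb-Douglas steady state s = (n+δ)·k/y = MPK·k/y = capital's share 0.46.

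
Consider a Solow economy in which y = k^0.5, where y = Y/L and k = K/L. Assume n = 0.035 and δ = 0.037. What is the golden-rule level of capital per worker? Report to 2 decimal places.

n + δ = 0.035 + 0.037 = 0.072.
At the golden rule the marginal product of capital equals n+δ: 0.5·k^(0.5−1) = 0.072. Solving, k_gold = (0.5/0.072)^(1/0.5) ≈ 48.2253.

k_gold ≈ 48.23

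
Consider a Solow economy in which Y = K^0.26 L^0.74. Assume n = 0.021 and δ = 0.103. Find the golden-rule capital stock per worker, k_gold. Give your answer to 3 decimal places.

k_gold ≈ 2.720

The effective depreciation rate is n + δ = 0.021 + 0.103 = 0.124.
Golden rule sets MPK = n+δ: 0.26·k^(0.26−1) = 0.124, so k_gold = (0.26/0.124)^(1/0.74) ≈ 2.7198.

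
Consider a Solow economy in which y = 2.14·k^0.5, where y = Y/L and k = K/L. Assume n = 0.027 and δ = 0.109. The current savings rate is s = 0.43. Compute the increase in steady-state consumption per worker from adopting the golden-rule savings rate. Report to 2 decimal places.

Δc ≈ 0.17

n + δ = 0.027 + 0.109 = 0.136.
Current steady state (s = 0.43): k* = (0.43·2.14/0.136)^(1/0.5) ≈ 45.7811, y* = 2.14·45.7811^0.5 ≈ 14.4796, c* = (1−0.43)·14.4796 ≈ 8.2534.
At the golden rule the marginal product of capital equals n+δ: 0.5·2.14·k^(0.5−1) = 0.136. Solving, k_gold = (0.5·2.14/0.136)^(1/0.5) ≈ 61.8999.
y_gold = 2.14·61.8999^0.5 ≈ 16.8368, c_gold = y_gold − 0.136·k_gold ≈ 8.4184.
Gain: Δc = 8.4184 − 8.2534 ≈ 0.1650.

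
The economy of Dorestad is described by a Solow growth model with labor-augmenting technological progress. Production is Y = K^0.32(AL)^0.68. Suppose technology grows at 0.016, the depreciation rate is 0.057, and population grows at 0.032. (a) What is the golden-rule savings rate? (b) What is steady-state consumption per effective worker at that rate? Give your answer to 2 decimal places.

n + g + δ = 0.032 + 0.016 + 0.057 = 0.105.
For Cobb-Douglas, s_gold equals capital's share: s_gold = 0.32.
Maximizing c = f(k) − (n+g+δ)·k gives f'(k) = n+g+δ, i.e. 0.32·k^(0.32−1) = 0.105, so k_gold = (0.32/0.105)^(1/0.68) ≈ 5.1488.
y_gold = 5.1488^0.32 ≈ 1.6895; c_gold = (1−0.32)·y_gold ≈ 1.1488.

(a) s_gold = 0.32; (b) c_gold ≈ 1.15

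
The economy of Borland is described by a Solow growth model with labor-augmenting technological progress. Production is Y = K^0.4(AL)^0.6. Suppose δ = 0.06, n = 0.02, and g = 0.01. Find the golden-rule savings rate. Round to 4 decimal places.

Break-even investment rate: n + g + δ = 0.02 + 0.01 + 0.06 = 0.09.
At the golden rule MPK = n+g+δ, and in any Cobb-Douglas steady state s = (n+g+δ)·k/y = MPK·k/y = capital's share 0.4.

s_gold = 0.4000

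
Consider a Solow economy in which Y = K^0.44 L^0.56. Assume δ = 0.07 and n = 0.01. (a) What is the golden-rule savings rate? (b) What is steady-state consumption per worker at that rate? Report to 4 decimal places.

n + δ = 0.01 + 0.07 = 0.08.
For Cobb-Douglas, s_gold equals capital's share: s_gold = 0.44.
At the golden rule the marginal product of capital equals n+δ: 0.44·k^(0.44−1) = 0.08. Solving, k_gold = (0.44/0.08)^(1/0.56) ≈ 20.9931.
y_gold = 20.9931^0.44 ≈ 3.8169; c_gold = (1−0.44)·y_gold ≈ 2.1375.

(a) s_gold = 0.4400; (b) c_gold ≈ 2.1375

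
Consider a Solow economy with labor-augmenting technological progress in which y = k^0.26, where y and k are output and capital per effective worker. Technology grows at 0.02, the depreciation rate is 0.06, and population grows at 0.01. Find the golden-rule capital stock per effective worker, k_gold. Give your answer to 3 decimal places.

k_gold ≈ 4.194

n + g + δ = 0.01 + 0.02 + 0.06 = 0.09.
Maximizing c = f(k) − (n+g+δ)·k gives f'(k) = n+g+δ, i.e. 0.26·k^(0.26−1) = 0.09, so k_gold = (0.26/0.09)^(1/0.74) ≈ 4.1938.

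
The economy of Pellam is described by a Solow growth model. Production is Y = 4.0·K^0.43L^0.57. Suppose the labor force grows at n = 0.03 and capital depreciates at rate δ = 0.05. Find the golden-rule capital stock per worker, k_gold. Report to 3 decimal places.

Break-even investment rate: n + δ = 0.03 + 0.05 = 0.08.
Golden rule sets MPK = n+δ: 0.43·4.0·k^(0.43−1) = 0.08, so k_gold = (0.43·4.0/0.08)^(1/0.57) ≈ 217.5762.

k_gold ≈ 217.576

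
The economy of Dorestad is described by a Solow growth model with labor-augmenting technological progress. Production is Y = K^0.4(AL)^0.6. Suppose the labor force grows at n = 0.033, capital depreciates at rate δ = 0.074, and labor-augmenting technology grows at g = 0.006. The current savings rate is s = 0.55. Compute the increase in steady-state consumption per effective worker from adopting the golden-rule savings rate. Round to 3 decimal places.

n + g + δ = 0.033 + 0.006 + 0.074 = 0.113.
Current steady state (s = 0.55): k* = (0.55/0.113)^(1/0.6) ≈ 13.9789, y* = 13.9789^0.4 ≈ 2.8720, c* = (1−0.55)·2.8720 ≈ 1.2924.
Maximizing c = f(k) − (n+g+δ)·k gives f'(k) = n+g+δ, i.e. 0.4·k^(0.4−1) = 0.113, so k_gold = (0.4/0.113)^(1/0.6) ≈ 8.2218.
y_gold = 8.2218^0.4 ≈ 2.3227, c_gold = y_gold − 0.113·k_gold ≈ 1.3936.
Gain: Δc = 1.3936 − 1.2924 ≈ 0.1012.

Δc ≈ 0.101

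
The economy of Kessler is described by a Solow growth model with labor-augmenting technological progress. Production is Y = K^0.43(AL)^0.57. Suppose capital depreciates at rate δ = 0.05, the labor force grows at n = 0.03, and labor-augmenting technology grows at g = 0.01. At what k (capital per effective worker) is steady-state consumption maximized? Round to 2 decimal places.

Capital per effective worker breaks even when investment replaces (n + g + δ)·k; here n + g + δ = 0.09.
Setting f'(k) = n+g+δ gives 0.43·k^(0.43−1) = 0.09, hence k_gold = (0.43/0.09)^(1/0.57) ≈ 15.5462.

k_gold ≈ 15.55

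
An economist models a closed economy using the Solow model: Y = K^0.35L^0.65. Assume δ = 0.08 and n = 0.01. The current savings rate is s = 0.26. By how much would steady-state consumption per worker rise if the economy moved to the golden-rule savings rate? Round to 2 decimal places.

Capital per worker breaks even when investment replaces (n + δ)·k; here n + δ = 0.09.
Current steady state (s = 0.26): k* = (0.26/0.09)^(1/0.65) ≈ 5.1147, y* = 5.1147^0.35 ≈ 1.7705, c* = (1−0.26)·1.7705 ≈ 1.3101.
Golden rule sets MPK = n+δ: 0.35·k^(0.35−1) = 0.09, so k_gold = (0.35/0.09)^(1/0.65) ≈ 8.0802.
y_gold = 8.0802^0.35 ≈ 2.0778, c_gold = y_gold − 0.09·k_gold ≈ 1.3506.
Gain: Δc = 1.3506 − 1.3101 ≈ 0.0404.

Δc ≈ 0.04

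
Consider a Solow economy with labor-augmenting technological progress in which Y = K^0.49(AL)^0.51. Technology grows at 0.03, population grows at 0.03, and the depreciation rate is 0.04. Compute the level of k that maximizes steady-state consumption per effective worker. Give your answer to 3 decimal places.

The effective depreciation rate is n + g + δ = 0.03 + 0.03 + 0.04 = 0.1.
Setting f'(k) = n+g+δ gives 0.49·k^(0.49−1) = 0.1, hence k_gold = (0.49/0.1)^(1/0.51) ≈ 22.5593.

k_gold ≈ 22.559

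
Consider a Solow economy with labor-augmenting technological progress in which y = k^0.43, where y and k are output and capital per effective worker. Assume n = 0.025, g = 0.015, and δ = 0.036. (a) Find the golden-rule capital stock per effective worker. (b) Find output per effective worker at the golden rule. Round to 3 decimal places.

The effective depreciation rate is n + g + δ = 0.025 + 0.015 + 0.036 = 0.076.
Setting f'(k) = n+g+δ gives 0.43·k^(0.43−1) = 0.076, hence k_gold = (0.43/0.076)^(1/0.57) ≈ 20.9145.
y_gold = 20.9145^0.43 ≈ 3.6965.

(a) k_gold ≈ 20.914; (b) y_gold ≈ 3.697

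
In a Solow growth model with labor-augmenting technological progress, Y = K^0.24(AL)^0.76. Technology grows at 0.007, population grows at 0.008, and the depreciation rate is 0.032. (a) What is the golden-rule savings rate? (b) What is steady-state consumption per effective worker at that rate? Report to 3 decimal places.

Break-even investment rate: n + g + δ = 0.008 + 0.007 + 0.032 = 0.047.
For Cobb-Douglas, s_gold equals capital's share: s_gold = 0.24.
Maximizing c = f(k) − (n+g+δ)·k gives f'(k) = n+g+δ, i.e. 0.24·k^(0.24−1) = 0.047, so k_gold = (0.24/0.047)^(1/0.76) ≈ 8.5453.
y_gold = 8.5453^0.24 ≈ 1.6735; c_gold = (1−0.24)·y_gold ≈ 1.2718.

(a) s_gold = 0.240; (b) c_gold ≈ 1.272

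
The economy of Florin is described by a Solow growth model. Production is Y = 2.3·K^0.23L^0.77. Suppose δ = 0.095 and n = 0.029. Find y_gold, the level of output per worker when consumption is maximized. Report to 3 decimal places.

y_gold ≈ 3.547

Break-even investment rate: n + δ = 0.029 + 0.095 = 0.124.
Setting f'(k) = n+δ gives 0.23·2.3·k^(0.23−1) = 0.124, hence k_gold = (0.23·2.3/0.124)^(1/0.77) ≈ 6.5800.
Output: y_gold = 2.3·k_gold^0.23 = 2.3·6.5800^0.23 ≈ 3.5475.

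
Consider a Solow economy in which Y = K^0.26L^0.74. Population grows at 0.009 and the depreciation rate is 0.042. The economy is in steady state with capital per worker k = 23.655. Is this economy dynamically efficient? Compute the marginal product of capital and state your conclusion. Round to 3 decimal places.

dynamically inefficient; MPK ≈ 0.025

The effective depreciation rate is n + δ = 0.009 + 0.042 = 0.051.
MPK = 0.26·k^(0.26−1) = 0.26·23.655^(-0.74) ≈ 0.0250.
MPK < 0.051, so the economy is dynamically inefficient (over-saving).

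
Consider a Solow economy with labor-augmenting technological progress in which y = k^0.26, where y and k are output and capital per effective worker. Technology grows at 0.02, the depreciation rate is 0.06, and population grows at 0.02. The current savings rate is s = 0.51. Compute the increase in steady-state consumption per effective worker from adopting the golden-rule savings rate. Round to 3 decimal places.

n + g + δ = 0.02 + 0.02 + 0.06 = 0.1.
Current steady state (s = 0.51): k* = (0.51/0.1)^(1/0.74) ≈ 9.0402, y* = 9.0402^0.26 ≈ 1.7726, c* = (1−0.51)·1.7726 ≈ 0.8686.
Setting f'(k) = n+g+δ gives 0.26·k^(0.26−1) = 0.1, hence k_gold = (0.26/0.1)^(1/0.74) ≈ 3.6373.
y_gold = 3.6373^0.26 ≈ 1.3989, c_gold = y_gold − 0.1·k_gold ≈ 1.0352.
Gain: Δc = 1.0352 − 0.8686 ≈ 0.1667.

Δc ≈ 0.167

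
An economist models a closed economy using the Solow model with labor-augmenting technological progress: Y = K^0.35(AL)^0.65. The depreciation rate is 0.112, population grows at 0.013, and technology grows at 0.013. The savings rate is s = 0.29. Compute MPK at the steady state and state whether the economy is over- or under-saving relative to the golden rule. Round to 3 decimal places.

Break-even investment rate: n + g + δ = 0.013 + 0.013 + 0.112 = 0.138.
Steady-state k*: s·k^0.35 = 0.138·k gives k* = (0.29/0.138)^(1/0.65) ≈ 3.1346.
MPK = 0.35·3.1346^(-0.65) ≈ 0.1666.
MPK > n+g+δ = 0.138, so the economy is dynamically efficient (under-saving).

under-saving; MPK ≈ 0.167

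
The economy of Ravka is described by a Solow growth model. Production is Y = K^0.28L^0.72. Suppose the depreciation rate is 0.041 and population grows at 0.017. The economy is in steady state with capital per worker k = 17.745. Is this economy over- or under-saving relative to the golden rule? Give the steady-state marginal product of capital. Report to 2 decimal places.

Break-even investment rate: n + δ = 0.017 + 0.041 = 0.058.
MPK = 0.28·k^(0.28−1) = 0.28·17.745^(-0.72) ≈ 0.0353.
MPK < 0.058, so the economy is dynamically inefficient (over-saving).

over-saving; MPK ≈ 0.04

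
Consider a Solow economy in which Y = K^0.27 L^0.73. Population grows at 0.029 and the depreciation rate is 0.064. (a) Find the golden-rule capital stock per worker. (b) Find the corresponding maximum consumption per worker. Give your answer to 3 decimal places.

Break-even investment rate: n + δ = 0.029 + 0.064 = 0.093.
Setting f'(k) = n+δ gives 0.27·k^(0.27−1) = 0.093, hence k_gold = (0.27/0.093)^(1/0.73) ≈ 4.3061.
y_gold = 4.3061^0.27 ≈ 1.4832; c_gold = y_gold − 0.093·k_gold ≈ 1.0827.

(a) k_gold ≈ 4.306; (b) c_gold ≈ 1.083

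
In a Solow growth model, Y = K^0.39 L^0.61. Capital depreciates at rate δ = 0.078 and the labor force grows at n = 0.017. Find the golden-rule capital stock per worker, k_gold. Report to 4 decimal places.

n + δ = 0.017 + 0.078 = 0.095.
Maximizing c = f(k) − (n+δ)·k gives f'(k) = n+δ, i.e. 0.39·k^(0.39−1) = 0.095, so k_gold = (0.39/0.095)^(1/0.61) ≈ 10.1269.

k_gold ≈ 10.1269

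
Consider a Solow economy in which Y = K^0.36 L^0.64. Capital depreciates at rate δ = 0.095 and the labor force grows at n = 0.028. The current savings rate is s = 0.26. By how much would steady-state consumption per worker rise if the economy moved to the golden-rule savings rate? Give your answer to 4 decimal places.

The effective depreciation rate is n + δ = 0.028 + 0.095 = 0.123.
Current steady state (s = 0.26): k* = (0.26/0.123)^(1/0.64) ≈ 3.2205, y* = 3.2205^0.36 ≈ 1.5235, c* = (1−0.26)·1.5235 ≈ 1.1274.
Maximizing c = f(k) − (n+δ)·k gives f'(k) = n+δ, i.e. 0.36·k^(0.36−1) = 0.123, so k_gold = (0.36/0.123)^(1/0.64) ≈ 5.3548.
y_gold = 5.3548^0.36 ≈ 1.8296, c_gold = y_gold − 0.123·k_gold ≈ 1.1709.
Gain: Δc = 1.1709 − 1.1274 ≈ 0.0435.

Δc ≈ 0.0435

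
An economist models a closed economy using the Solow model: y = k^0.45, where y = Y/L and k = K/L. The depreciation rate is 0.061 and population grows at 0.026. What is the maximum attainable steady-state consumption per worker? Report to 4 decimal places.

Capital per worker breaks even when investment replaces (n + δ)·k; here n + δ = 0.087.
At the golden rule the marginal product of capital equals n+δ: 0.45·k^(0.45−1) = 0.087. Solving, k_gold = (0.45/0.087)^(1/0.55) ≈ 19.8438.
y_gold = 19.8438^0.45 ≈ 3.8365.
c_gold = y_gold − (n+δ)·k_gold = 3.8365 − 0.087·19.8438 ≈ 2.1101.

c_gold ≈ 2.1101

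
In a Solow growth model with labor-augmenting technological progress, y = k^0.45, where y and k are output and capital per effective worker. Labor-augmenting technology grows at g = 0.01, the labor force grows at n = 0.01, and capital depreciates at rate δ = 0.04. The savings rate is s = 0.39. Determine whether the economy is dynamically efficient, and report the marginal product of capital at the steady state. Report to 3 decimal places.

dynamically efficient; MPK ≈ 0.069

Capital per effective worker breaks even when investment replaces (n + g + δ)·k; here n + g + δ = 0.06.
Steady-state k*: s·k^0.45 = 0.06·k gives k* = (0.39/0.06)^(1/0.55) ≈ 30.0624.
MPK = 0.45·30.0624^(-0.55) ≈ 0.0692.
MPK > n+g+δ = 0.06, so the economy is dynamically efficient (under-saving).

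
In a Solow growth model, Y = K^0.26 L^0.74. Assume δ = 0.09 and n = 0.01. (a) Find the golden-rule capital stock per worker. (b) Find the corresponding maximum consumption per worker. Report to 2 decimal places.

Break-even investment rate: n + δ = 0.01 + 0.09 = 0.1.
At the golden rule the marginal product of capital equals n+δ: 0.26·k^(0.26−1) = 0.1. Solving, k_gold = (0.26/0.1)^(1/0.74) ≈ 3.6373.
y_gold = 3.6373^0.26 ≈ 1.3989; c_gold = y_gold − 0.1·k_gold ≈ 1.0352.

(a) k_gold ≈ 3.64; (b) c_gold ≈ 1.04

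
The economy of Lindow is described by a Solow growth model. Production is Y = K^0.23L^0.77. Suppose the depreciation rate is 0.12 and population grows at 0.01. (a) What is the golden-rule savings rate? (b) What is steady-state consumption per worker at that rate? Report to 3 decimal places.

(a) s_gold = 0.230; (b) c_gold ≈ 0.913

Break-even investment rate: n + δ = 0.01 + 0.12 = 0.13.
For Cobb-Douglas, s_gold equals capital's share: s_gold = 0.23.
Maximizing c = f(k) − (n+δ)·k gives f'(k) = n+δ, i.e. 0.23·k^(0.23−1) = 0.13, so k_gold = (0.23/0.13)^(1/0.77) ≈ 2.0980.
y_gold = 2.0980^0.23 ≈ 1.1858; c_gold = (1−0.23)·y_gold ≈ 0.9131.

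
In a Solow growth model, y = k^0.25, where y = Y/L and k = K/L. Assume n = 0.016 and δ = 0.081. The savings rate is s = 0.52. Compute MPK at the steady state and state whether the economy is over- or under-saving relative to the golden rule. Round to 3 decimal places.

over-saving; MPK ≈ 0.047

The effective depreciation rate is n + δ = 0.016 + 0.081 = 0.097.
Steady-state k*: s·k^0.25 = 0.097·k gives k* = (0.52/0.097)^(1/0.75) ≈ 9.3823.
MPK = 0.25·9.3823^(-0.75) ≈ 0.0466.
MPK < n+δ = 0.097, so the economy is dynamically inefficient (over-saving).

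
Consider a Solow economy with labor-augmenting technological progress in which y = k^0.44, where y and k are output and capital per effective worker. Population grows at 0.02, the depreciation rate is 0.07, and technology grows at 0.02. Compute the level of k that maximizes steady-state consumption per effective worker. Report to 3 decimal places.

k_gold ≈ 11.888

Break-even investment rate: n + g + δ = 0.02 + 0.02 + 0.07 = 0.11.
Maximizing c = f(k) − (n+g+δ)·k gives f'(k) = n+g+δ, i.e. 0.44·k^(0.44−1) = 0.11, so k_gold = (0.44/0.11)^(1/0.56) ≈ 11.8880.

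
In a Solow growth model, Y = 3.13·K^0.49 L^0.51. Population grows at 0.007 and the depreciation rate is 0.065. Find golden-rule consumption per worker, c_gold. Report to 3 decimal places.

c_gold ≈ 30.160

The effective depreciation rate is n + δ = 0.007 + 0.065 = 0.072.
At the golden rule the marginal product of capital equals n+δ: 0.49·3.13·k^(0.49−1) = 0.072. Solving, k_gold = (0.49·3.13/0.072)^(1/0.51) ≈ 402.4588.
y_gold = 3.13·402.4588^0.49 ≈ 59.1368.
c_gold = y_gold − (n+δ)·k_gold = 59.1368 − 0.072·402.4588 ≈ 30.1598.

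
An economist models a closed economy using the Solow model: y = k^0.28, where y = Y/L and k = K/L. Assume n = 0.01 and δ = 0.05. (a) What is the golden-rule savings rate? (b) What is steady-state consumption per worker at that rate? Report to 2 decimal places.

(a) s_gold = 0.28; (b) c_gold ≈ 1.31

Capital per worker breaks even when investment replaces (n + δ)·k; here n + δ = 0.06.
For Cobb-Douglas, s_gold equals capital's share: s_gold = 0.28.
At the golden rule the marginal product of capital equals n+δ: 0.28·k^(0.28−1) = 0.06. Solving, k_gold = (0.28/0.06)^(1/0.72) ≈ 8.4952.
y_gold = 8.4952^0.28 ≈ 1.8204; c_gold = (1−0.28)·y_gold ≈ 1.3107.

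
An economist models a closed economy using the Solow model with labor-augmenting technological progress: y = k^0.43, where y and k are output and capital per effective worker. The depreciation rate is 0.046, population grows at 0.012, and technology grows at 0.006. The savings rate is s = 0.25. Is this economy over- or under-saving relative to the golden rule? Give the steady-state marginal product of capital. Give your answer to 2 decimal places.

under-saving; MPK ≈ 0.11

The effective depreciation rate is n + g + δ = 0.012 + 0.006 + 0.046 = 0.064.
Steady-state k*: s·k^0.43 = 0.064·k gives k* = (0.25/0.064)^(1/0.57) ≈ 10.9188.
MPK = 0.43·10.9188^(-0.57) ≈ 0.1101.
MPK > n+g+δ = 0.064, so the economy is dynamically efficient (under-saving).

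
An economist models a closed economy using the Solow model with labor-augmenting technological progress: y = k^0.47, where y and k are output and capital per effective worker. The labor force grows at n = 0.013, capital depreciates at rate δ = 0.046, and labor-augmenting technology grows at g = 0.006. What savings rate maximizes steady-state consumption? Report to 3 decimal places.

Capital per effective worker breaks even when investment replaces (n + g + δ)·k; here n + g + δ = 0.065.
At the golden rule MPK = n+g+δ, and in any Cobb-Douglas steady state s = (n+g+δ)·k/y = MPK·k/y = capital's share 0.47.

s_gold = 0.470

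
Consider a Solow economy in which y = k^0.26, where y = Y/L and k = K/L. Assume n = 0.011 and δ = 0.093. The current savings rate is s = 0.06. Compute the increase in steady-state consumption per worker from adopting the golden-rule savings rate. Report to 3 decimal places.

Capital per worker breaks even when investment replaces (n + δ)·k; here n + δ = 0.104.
Current steady state (s = 0.06): k* = (0.06/0.104)^(1/0.74) ≈ 0.4755, y* = 0.4755^0.26 ≈ 0.8243, c* = (1−0.06)·0.8243 ≈ 0.7748.
Golden rule sets MPK = n+δ: 0.26·k^(0.26−1) = 0.104, so k_gold = (0.26/0.104)^(1/0.74) ≈ 3.4495.
y_gold = 3.4495^0.26 ≈ 1.3798, c_gold = y_gold − 0.104·k_gold ≈ 1.0211.
Gain: Δc = 1.0211 − 0.7748 ≈ 0.2462.

Δc ≈ 0.246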